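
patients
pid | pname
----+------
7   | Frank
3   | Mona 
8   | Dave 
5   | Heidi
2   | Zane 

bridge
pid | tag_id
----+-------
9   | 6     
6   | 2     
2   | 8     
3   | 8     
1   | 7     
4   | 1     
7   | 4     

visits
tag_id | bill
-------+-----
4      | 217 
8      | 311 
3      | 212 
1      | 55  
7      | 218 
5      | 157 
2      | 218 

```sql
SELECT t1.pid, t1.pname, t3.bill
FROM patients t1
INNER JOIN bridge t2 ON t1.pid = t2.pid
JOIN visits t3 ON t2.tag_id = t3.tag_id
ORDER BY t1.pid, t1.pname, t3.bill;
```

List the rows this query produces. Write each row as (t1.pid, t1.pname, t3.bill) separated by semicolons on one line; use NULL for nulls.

Evaluate left to right. First `patients t1 INNER JOIN bridge t2` on pid: 3 row(s).
Then INNER JOIN `visits t3` on tag_id: keep only rows whose t2.tag_id appears in t3.

(2, Zane, 311); (3, Mona, 311); (7, Frank, 217)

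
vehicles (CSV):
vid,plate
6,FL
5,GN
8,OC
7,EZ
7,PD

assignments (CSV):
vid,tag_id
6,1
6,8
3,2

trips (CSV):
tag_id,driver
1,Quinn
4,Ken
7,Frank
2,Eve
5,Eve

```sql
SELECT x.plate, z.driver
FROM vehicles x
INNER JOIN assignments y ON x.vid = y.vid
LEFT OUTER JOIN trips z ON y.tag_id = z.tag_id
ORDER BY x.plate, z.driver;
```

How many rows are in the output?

Joins associate left-to-right: vehicles INNER JOIN assignments on vid gives 2 intermediate row(s).
Then LEFT JOIN `trips z` on tag_id: each of those 2 rows is kept; rows whose y.tag_id has no match in z get NULL for z's columns.
Result: 2 row(s).

2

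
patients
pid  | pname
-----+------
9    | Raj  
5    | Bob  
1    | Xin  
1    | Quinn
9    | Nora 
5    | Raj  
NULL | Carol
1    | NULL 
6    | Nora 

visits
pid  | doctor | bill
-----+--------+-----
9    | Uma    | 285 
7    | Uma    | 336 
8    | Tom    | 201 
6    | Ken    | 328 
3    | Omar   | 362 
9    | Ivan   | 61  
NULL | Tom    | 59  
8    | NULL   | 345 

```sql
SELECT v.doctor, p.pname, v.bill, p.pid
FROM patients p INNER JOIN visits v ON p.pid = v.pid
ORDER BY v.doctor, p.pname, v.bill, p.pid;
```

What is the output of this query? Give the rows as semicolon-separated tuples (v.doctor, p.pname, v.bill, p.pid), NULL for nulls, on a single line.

(Ivan, Nora, 61, 9); (Ivan, Raj, 61, 9); (Ken, Nora, 328, 6); (Uma, Nora, 285, 9); (Uma, Raj, 285, 9)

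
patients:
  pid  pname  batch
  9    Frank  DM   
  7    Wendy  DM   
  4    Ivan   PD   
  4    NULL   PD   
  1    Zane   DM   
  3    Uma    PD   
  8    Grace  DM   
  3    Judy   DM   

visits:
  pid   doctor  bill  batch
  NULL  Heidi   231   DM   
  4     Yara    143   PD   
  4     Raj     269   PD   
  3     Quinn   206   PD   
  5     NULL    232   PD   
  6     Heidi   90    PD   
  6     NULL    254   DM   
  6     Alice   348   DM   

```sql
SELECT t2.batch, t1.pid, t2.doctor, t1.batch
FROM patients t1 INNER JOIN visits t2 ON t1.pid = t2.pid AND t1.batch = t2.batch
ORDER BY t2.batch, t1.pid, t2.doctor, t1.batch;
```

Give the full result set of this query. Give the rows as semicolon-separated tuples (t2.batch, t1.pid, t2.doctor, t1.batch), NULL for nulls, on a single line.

(PD, 3, Quinn, PD); (PD, 4, Raj, PD); (PD, 4, Raj, PD); (PD, 4, Yara, PD); (PD, 4, Yara, PD)

INNER JOIN keeps only pairs where the ON condition holds.
Matching on t1.pid = t2.pid AND t1.batch = t2.batch. A NULL in a compared column never satisfies the condition.
- t1 row (pid=9, batch=DM): no match → dropped.
- t1 row (pid=7, batch=DM): no match → dropped.
- t1 row (pid=4, batch=PD): matches 2 t2 row(s) → 2 output row(s).
- t1 row (pid=4, batch=PD): matches 2 t2 row(s) → 2 output row(s).
- t1 row (pid=1, batch=DM): no match → dropped.
- t1 row (pid=3, batch=PD): matches 1 t2 row(s) → 1 output row(s).
- t1 row (pid=8, batch=DM): no match → dropped.
- t1 row (pid=3, batch=DM): no match → dropped.
After projecting and ordering:
t2.batch | t1.pid | t2.doctor | t1.batch
PD | 3 | Quinn | PD
PD | 4 | Raj | PD
PD | 4 | Raj | PD
PD | 4 | Yara | PD
PD | 4 | Yara | PD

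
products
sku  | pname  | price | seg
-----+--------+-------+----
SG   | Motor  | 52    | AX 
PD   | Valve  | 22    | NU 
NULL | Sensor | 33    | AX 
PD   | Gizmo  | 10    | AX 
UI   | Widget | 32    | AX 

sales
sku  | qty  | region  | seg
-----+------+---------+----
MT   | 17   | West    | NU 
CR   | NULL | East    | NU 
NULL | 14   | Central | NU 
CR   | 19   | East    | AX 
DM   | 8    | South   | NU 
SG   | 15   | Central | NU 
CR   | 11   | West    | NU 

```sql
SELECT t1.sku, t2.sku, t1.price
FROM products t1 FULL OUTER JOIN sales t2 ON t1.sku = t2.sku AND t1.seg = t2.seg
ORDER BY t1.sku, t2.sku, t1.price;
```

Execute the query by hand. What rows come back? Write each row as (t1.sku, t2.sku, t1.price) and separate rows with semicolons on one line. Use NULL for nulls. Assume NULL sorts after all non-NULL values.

FULL OUTER JOIN keeps every row from both sides; unmatched rows get NULL for the other side's columns.
Matching on t1.sku = t2.sku AND t1.seg = t2.seg. A NULL in a compared column never satisfies the condition.
Matched pairs: 0; unmatched t1 rows kept: 5; unmatched t2 rows kept: 7.

(PD, NULL, 10); (PD, NULL, 22); (SG, NULL, 52); (UI, NULL, 32); (NULL, CR, NULL); (NULL, CR, NULL); (NULL, CR, NULL); (NULL, DM, NULL); (NULL, MT, NULL); (NULL, SG, NULL); (NULL, NULL, 33); (NULL, NULL, NULL)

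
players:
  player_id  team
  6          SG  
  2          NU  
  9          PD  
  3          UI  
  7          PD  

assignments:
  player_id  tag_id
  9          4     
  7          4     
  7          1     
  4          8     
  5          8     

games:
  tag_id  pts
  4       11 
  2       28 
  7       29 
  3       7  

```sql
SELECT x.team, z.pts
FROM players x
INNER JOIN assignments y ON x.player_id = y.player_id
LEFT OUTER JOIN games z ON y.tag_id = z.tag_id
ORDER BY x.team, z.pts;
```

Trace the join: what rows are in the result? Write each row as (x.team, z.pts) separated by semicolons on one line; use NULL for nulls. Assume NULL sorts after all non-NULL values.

(PD, 11); (PD, 11); (PD, NULL)

Step 1 — x INNER JOIN y on player_id → 3 row(s).
Then LEFT JOIN `games z` on tag_id: each of those 3 rows is kept; rows whose y.tag_id has no match in z get NULL for z's columns.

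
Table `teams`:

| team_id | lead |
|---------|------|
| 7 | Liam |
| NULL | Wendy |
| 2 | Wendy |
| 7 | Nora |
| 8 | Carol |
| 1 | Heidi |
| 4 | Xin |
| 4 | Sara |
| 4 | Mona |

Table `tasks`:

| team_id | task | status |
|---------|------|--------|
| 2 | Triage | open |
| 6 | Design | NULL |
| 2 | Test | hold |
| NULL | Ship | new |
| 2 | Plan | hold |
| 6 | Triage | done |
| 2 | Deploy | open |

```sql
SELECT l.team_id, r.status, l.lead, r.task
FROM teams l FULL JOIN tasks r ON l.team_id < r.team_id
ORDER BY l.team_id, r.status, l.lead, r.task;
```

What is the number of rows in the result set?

FULL OUTER JOIN keeps every row from both sides; unmatched rows get NULL for the other side's columns.
Matching on l.team_id < r.team_id. A NULL in a compared column never satisfies the condition.
- l row (team_id=7): no match → kept, r columns NULL.
- l row (team_id=NULL): no match → kept, r columns NULL.
- l row (team_id=2): matches 2 r row(s) → 2 output row(s).
- l row (team_id=7): no match → kept, r columns NULL.
- l row (team_id=8): no match → kept, r columns NULL.
- l row (team_id=1): matches 6 r row(s) → 6 output row(s).
- l row (team_id=4): matches 2 r row(s) → 2 output row(s).
- l row (team_id=4): matches 2 r row(s) → 2 output row(s).
- l row (team_id=4): matches 2 r row(s) → 2 output row(s).
- 1 row(s) from r found no l partner → padded with NULL.
Total: 14 matched + 5 padded = 19 rows.

19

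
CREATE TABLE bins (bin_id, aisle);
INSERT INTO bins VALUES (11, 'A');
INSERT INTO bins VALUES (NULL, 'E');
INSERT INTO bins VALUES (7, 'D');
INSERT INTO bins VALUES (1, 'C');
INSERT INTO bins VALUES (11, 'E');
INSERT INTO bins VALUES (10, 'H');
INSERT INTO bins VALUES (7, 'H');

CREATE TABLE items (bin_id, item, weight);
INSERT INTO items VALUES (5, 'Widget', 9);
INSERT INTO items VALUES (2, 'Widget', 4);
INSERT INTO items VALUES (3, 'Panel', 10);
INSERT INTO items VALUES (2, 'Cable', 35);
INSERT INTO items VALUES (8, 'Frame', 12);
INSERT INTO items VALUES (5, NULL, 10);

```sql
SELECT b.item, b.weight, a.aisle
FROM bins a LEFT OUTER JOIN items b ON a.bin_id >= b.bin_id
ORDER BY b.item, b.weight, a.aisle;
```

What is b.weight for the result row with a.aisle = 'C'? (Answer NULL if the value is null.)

NULL

LEFT JOIN keeps every row from `bins`; unmatched rows get NULL for `items`'s columns.
Matching on a.bin_id >= b.bin_id. A NULL in a compared column never satisfies the condition.
- a[0] bin_id=11 → 6 match(es) in b → 6 row(s).
- a[1] bin_id=NULL → no match; kept with NULLs on the b side.
- a[2] bin_id=7 → 5 match(es) in b → 5 row(s).
- a[3] bin_id=1 → no match; kept with NULLs on the b side.
- a[4] bin_id=11 → 6 match(es) in b → 6 row(s).
- a[5] bin_id=10 → 6 match(es) in b → 6 row(s).
- a[6] bin_id=7 → 5 match(es) in b → 5 row(s).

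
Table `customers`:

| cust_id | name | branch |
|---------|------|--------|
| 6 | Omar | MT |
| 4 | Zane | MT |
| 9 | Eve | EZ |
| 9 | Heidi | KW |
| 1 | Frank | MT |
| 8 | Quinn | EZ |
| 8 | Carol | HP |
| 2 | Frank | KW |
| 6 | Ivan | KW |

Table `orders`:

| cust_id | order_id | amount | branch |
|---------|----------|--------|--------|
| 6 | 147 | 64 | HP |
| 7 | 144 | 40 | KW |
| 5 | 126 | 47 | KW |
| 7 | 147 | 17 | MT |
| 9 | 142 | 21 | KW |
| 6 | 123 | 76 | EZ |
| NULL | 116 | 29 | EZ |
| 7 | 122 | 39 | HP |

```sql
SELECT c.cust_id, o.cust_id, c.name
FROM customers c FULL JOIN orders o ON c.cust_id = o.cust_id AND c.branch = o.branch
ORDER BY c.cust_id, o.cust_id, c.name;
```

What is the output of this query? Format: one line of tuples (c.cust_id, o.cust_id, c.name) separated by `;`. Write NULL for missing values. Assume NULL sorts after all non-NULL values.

FULL OUTER JOIN keeps every row from both sides; unmatched rows get NULL for the other side's columns.
Matching on c.cust_id = o.cust_id AND c.branch = o.branch. A NULL in a compared column never satisfies the condition.
- c[0] cust_id=6, branch=MT → no match; kept with NULLs on the o side.
- c[1] cust_id=4, branch=MT → no match; kept with NULLs on the o side.
- c[2] cust_id=9, branch=EZ → no match; kept with NULLs on the o side.
- c[3] cust_id=9, branch=KW → 1 match(es) in o → 1 row(s).
- c[4] cust_id=1, branch=MT → no match; kept with NULLs on the o side.
- c[5] cust_id=8, branch=EZ → no match; kept with NULLs on the o side.
- c[6] cust_id=8, branch=HP → no match; kept with NULLs on the o side.
- c[7] cust_id=2, branch=KW → no match; kept with NULLs on the o side.
- c[8] cust_id=6, branch=KW → no match; kept with NULLs on the o side.
- 7 o row(s) had no c match → kept, c columns NULL.

(1, NULL, Frank); (2, NULL, Frank); (4, NULL, Zane); (6, NULL, Ivan); (6, NULL, Omar); (8, NULL, Carol); (8, NULL, Quinn); (9, 9, Heidi); (9, NULL, Eve); (NULL, 5, NULL); (NULL, 6, NULL); (NULL, 6, NULL); (NULL, 7, NULL); (NULL, 7, NULL); (NULL, 7, NULL); (NULL, NULL, NULL)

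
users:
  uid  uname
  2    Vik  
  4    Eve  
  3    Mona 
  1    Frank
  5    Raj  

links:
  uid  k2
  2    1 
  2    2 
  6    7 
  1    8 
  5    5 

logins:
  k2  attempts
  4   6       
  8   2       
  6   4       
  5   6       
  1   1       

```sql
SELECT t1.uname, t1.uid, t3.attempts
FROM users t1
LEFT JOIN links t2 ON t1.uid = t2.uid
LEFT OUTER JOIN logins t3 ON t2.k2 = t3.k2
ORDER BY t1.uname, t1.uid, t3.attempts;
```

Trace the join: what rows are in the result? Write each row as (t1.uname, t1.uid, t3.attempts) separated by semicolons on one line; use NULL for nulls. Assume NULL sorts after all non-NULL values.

Step 1 — t1 LEFT JOIN t2 on uid → 6 row(s).
Then LEFT JOIN `logins t3` on k2: each of those 6 rows is kept; rows whose t2.k2 has no match in t3 get NULL for t3's columns.

(Eve, 4, NULL); (Frank, 1, 2); (Mona, 3, NULL); (Raj, 5, 6); (Vik, 2, 1); (Vik, 2, NULL)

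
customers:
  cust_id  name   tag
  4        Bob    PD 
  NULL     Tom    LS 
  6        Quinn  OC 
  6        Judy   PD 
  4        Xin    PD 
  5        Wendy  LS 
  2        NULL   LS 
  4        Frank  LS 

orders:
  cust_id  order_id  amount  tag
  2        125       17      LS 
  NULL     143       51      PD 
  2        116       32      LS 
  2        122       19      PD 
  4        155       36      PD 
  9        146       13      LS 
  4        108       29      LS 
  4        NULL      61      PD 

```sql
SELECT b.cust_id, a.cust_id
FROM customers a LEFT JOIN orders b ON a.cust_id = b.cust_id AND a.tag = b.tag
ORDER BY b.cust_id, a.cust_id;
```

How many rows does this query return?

11

LEFT JOIN keeps every row from `customers`; unmatched rows get NULL for `orders`'s columns.
Matching on a.cust_id = b.cust_id AND a.tag = b.tag. A NULL in a compared column never satisfies the condition.
- cust_id=4, tag=PD: 2 matching b row(s), so 2 row(s) emitted.
- cust_id=NULL, tag=LS: no b row matches, row kept with b columns NULL.
- cust_id=6, tag=OC: no b row matches, row kept with b columns NULL.
- cust_id=6, tag=PD: no b row matches, row kept with b columns NULL.
- cust_id=4, tag=PD: 2 matching b row(s), so 2 row(s) emitted.
- cust_id=5, tag=LS: no b row matches, row kept with b columns NULL.
- cust_id=2, tag=LS: 2 matching b row(s), so 2 row(s) emitted.
- cust_id=4, tag=LS: 1 matching b row(s), so 1 row(s) emitted.
Total: 7 matched + 4 padded = 11 rows.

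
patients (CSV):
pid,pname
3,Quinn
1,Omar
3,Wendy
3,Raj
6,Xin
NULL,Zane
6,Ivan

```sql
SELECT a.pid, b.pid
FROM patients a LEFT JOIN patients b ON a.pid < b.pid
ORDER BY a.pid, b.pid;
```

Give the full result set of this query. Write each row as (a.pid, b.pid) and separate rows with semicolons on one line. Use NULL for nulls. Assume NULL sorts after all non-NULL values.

LEFT JOIN keeps every row from `patients a`; unmatched rows get NULL for `patients b`'s columns.
Matching on a.pid < b.pid. A NULL in a compared column never satisfies the condition.
Matched pairs: 11; unmatched a rows kept: 3.

(1, 3); (1, 3); (1, 3); (1, 6); (1, 6); (3, 6); (3, 6); (3, 6); (3, 6); (3, 6); (3, 6); (6, NULL); (6, NULL); (NULL, NULL)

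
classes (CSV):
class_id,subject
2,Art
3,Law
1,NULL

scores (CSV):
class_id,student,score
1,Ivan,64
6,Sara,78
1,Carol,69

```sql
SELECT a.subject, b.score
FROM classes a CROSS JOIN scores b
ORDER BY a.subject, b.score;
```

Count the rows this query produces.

9

CROSS JOIN pairs every row of `classes` with every row of `scores`: 3 × 3 = 9 rows.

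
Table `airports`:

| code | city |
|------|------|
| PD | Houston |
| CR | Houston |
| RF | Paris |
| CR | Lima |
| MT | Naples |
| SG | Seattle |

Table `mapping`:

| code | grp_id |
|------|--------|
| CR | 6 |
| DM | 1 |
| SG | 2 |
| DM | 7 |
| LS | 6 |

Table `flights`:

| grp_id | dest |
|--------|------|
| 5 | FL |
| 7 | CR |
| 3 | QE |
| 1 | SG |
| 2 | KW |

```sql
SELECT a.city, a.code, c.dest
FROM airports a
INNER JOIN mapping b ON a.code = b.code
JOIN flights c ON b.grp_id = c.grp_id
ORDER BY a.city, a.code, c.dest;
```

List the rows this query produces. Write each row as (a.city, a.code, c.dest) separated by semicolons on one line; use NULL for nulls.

(Seattle, SG, KW)

Step 1 — a INNER JOIN b on code → 3 row(s).
Then INNER JOIN `flights c` on grp_id: keep only rows whose b.grp_id appears in c.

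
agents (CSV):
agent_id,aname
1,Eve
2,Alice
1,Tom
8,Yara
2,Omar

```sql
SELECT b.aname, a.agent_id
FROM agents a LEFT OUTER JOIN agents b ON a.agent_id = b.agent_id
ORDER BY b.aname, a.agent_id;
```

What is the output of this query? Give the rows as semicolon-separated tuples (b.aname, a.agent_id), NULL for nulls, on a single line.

(Alice, 2); (Alice, 2); (Eve, 1); (Eve, 1); (Omar, 2); (Omar, 2); (Tom, 1); (Tom, 1); (Yara, 8)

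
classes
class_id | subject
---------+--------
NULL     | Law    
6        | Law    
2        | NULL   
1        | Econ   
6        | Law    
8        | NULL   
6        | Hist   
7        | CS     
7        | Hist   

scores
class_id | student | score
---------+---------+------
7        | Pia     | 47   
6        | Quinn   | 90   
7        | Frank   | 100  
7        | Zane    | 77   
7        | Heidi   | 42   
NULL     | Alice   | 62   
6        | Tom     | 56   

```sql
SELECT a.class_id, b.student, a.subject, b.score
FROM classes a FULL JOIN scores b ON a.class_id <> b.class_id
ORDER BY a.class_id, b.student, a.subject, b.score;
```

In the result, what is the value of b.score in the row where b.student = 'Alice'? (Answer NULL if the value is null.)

62

FULL OUTER JOIN keeps every row from both sides; unmatched rows get NULL for the other side's columns.
Matching on a.class_id <> b.class_id. A NULL in a compared column never satisfies the condition.
- a (class_id=NULL) has no partner → padded with NULL.
- a (class_id=6) pairs with 4 row(s) of b.
- a (class_id=2) pairs with 6 row(s) of b.
- a (class_id=1) pairs with 6 row(s) of b.
- a (class_id=6) pairs with 4 row(s) of b.
- a (class_id=8) pairs with 6 row(s) of b.
- a (class_id=6) pairs with 4 row(s) of b.
- a (class_id=7) pairs with 2 row(s) of b.
- a (class_id=7) pairs with 2 row(s) of b.
- 1 row(s) from b found no a partner → padded with NULL.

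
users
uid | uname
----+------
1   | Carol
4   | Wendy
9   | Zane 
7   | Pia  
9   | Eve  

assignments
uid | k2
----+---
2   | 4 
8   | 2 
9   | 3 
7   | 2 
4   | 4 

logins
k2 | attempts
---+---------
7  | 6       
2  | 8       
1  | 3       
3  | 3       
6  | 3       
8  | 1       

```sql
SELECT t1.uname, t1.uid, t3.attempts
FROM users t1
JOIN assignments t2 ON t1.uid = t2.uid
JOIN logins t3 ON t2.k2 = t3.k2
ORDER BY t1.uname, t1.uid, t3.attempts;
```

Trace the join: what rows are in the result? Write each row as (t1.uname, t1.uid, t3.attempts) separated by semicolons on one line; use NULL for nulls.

Step 1 — t1 INNER JOIN t2 on uid → 4 row(s).
Then INNER JOIN `logins t3` on k2: keep only rows whose t2.k2 appears in t3.

(Eve, 9, 3); (Pia, 7, 8); (Zane, 9, 3)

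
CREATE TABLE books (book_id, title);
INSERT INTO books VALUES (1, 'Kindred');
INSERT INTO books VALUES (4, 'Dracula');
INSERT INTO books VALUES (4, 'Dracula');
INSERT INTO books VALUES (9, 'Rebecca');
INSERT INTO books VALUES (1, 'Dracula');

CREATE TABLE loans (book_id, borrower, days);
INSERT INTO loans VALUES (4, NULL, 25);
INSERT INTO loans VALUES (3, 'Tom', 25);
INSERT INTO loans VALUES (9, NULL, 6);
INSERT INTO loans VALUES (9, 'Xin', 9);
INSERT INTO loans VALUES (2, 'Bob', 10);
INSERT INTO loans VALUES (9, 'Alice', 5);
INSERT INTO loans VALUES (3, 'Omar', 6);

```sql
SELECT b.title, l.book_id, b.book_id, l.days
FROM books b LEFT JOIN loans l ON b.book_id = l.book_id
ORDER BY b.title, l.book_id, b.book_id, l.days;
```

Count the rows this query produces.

LEFT JOIN keeps every row from `books`; unmatched rows get NULL for `loans`'s columns.
Matching on b.book_id = l.book_id.
- book_id=1: no l row matches, row kept with l columns NULL.
- book_id=4: 1 matching l row(s), so 1 row(s) emitted.
- book_id=4: 1 matching l row(s), so 1 row(s) emitted.
- book_id=9: 3 matching l row(s), so 3 row(s) emitted.
- book_id=1: no l row matches, row kept with l columns NULL.
Total: 5 matched + 2 padded = 7 rows.

7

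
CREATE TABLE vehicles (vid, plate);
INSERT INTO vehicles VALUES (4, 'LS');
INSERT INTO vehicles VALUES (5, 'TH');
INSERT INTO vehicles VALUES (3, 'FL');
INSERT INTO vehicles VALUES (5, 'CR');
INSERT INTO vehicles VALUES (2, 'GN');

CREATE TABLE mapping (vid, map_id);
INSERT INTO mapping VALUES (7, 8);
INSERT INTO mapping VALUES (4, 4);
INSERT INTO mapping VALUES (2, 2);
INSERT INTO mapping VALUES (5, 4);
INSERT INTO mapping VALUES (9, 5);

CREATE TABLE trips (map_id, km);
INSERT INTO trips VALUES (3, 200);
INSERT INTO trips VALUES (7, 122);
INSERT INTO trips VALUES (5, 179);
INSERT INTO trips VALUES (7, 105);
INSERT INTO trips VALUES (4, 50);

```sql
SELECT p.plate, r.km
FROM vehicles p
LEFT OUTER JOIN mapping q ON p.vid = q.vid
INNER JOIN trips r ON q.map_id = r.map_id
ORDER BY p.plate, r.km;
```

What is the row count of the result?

3

Joins associate left-to-right: vehicles LEFT JOIN mapping on vid gives 5 intermediate row(s).
Then INNER JOIN `trips r` on map_id: keep only rows whose q.map_id appears in r.
Result: 3 row(s).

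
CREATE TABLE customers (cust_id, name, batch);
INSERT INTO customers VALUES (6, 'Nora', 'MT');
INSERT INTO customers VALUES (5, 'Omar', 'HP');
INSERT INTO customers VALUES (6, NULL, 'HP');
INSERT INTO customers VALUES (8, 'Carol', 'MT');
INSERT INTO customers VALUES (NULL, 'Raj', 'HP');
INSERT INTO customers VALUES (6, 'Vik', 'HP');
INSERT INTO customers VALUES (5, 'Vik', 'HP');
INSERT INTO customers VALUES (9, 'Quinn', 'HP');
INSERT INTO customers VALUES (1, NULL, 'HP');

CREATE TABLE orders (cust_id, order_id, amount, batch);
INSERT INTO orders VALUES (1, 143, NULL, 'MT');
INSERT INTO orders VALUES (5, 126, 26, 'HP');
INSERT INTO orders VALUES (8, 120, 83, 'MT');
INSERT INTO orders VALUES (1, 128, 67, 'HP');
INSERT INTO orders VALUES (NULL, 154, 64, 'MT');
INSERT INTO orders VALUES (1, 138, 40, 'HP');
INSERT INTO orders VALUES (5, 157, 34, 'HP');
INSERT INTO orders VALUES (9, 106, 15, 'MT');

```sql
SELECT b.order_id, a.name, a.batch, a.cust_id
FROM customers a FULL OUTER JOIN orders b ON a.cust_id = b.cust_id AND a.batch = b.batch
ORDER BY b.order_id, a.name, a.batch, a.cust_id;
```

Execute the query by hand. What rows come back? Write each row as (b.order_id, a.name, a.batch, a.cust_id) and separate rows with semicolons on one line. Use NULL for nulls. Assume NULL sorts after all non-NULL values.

(106, NULL, NULL, NULL); (120, Carol, MT, 8); (126, Omar, HP, 5); (126, Vik, HP, 5); (128, NULL, HP, 1); (138, NULL, HP, 1); (143, NULL, NULL, NULL); (154, NULL, NULL, NULL); (157, Omar, HP, 5); (157, Vik, HP, 5); (NULL, Nora, MT, 6); (NULL, Quinn, HP, 9); (NULL, Raj, HP, NULL); (NULL, Vik, HP, 6); (NULL, NULL, HP, 6)

FULL OUTER JOIN keeps every row from both sides; unmatched rows get NULL for the other side's columns.
Matching on a.cust_id = b.cust_id AND a.batch = b.batch. A NULL in a compared column never satisfies the condition.
- a row (cust_id=6, batch=MT): no match → kept, b columns NULL.
- a row (cust_id=5, batch=HP): matches 2 b row(s) → 2 output row(s).
- a row (cust_id=6, batch=HP): no match → kept, b columns NULL.
- a row (cust_id=8, batch=MT): matches 1 b row(s) → 1 output row(s).
- a row (cust_id=NULL, batch=HP): no match → kept, b columns NULL.
- a row (cust_id=6, batch=HP): no match → kept, b columns NULL.
- a row (cust_id=5, batch=HP): matches 2 b row(s) → 2 output row(s).
- a row (cust_id=9, batch=HP): no match → kept, b columns NULL.
- a row (cust_id=1, batch=HP): matches 2 b row(s) → 2 output row(s).
- 3 b row(s) had no a match → kept, a columns NULL.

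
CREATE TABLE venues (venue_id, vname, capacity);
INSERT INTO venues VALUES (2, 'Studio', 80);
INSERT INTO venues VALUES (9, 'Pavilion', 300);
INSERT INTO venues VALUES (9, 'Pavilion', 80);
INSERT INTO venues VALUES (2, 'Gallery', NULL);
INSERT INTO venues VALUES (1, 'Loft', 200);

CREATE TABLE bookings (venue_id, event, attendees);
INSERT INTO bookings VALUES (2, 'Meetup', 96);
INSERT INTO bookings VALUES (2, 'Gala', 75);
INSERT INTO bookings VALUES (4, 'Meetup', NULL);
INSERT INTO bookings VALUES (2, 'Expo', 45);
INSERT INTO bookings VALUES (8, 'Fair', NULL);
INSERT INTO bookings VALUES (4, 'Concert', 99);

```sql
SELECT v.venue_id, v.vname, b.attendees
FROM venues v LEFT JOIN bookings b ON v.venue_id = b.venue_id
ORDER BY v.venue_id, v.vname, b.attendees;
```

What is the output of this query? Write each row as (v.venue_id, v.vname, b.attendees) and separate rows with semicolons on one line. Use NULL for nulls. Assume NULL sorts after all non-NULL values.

(1, Loft, NULL); (2, Gallery, 45); (2, Gallery, 75); (2, Gallery, 96); (2, Studio, 45); (2, Studio, 75); (2, Studio, 96); (9, Pavilion, NULL); (9, Pavilion, NULL)

LEFT JOIN keeps every row from `venues`; unmatched rows get NULL for `bookings`'s columns.
Matching on v.venue_id = b.venue_id.
Matched pairs: 6; unmatched v rows kept: 3.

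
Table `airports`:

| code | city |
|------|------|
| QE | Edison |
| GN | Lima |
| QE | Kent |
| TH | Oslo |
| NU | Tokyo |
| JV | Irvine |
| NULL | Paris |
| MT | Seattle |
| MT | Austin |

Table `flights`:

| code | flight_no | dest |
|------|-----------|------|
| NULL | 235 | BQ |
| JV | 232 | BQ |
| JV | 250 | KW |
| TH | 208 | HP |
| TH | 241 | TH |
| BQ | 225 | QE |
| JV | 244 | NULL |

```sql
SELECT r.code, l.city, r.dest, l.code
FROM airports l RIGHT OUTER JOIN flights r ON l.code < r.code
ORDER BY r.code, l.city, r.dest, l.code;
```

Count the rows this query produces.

RIGHT JOIN keeps every row from `flights`; unmatched rows get NULL for `airports`'s columns.
Matching on l.code < r.code. A NULL in a compared column never satisfies the condition.
Matched pairs: 17; unmatched r rows kept: 2.
Total: 17 matched + 2 padded = 19 rows.

19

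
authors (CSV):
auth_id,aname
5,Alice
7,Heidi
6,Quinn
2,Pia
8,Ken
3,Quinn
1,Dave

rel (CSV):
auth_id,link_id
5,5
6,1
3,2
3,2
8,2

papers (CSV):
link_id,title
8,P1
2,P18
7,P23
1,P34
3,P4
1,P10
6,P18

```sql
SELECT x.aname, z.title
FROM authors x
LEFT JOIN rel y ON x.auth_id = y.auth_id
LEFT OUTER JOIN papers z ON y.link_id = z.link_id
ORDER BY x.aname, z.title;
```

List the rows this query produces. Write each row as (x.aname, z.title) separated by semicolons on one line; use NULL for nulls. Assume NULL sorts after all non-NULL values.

(Alice, NULL); (Dave, NULL); (Heidi, NULL); (Ken, P18); (Pia, NULL); (Quinn, P10); (Quinn, P18); (Quinn, P18); (Quinn, P34)

Evaluate left to right. First `authors x LEFT JOIN rel y` on auth_id: 8 row(s).
Then LEFT JOIN `papers z` on link_id: each of those 8 rows is kept; rows whose y.link_id has no match in z get NULL for z's columns.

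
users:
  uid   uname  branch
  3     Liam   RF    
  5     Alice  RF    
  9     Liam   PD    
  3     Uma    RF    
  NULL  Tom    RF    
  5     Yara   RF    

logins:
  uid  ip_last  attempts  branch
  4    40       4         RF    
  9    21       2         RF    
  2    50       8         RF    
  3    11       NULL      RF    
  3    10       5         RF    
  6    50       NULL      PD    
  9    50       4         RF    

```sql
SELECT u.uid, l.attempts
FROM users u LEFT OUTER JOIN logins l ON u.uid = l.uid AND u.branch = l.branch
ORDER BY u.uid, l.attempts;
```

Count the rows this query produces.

8

LEFT JOIN keeps every row from `users`; unmatched rows get NULL for `logins`'s columns.
Matching on u.uid = l.uid AND u.branch = l.branch. A NULL in a compared column never satisfies the condition.
- u (uid=3, branch=RF) pairs with 2 row(s) of l.
- u (uid=5, branch=RF) has no partner → padded with NULL.
- u (uid=9, branch=PD) has no partner → padded with NULL.
- u (uid=3, branch=RF) pairs with 2 row(s) of l.
- u (uid=NULL, branch=RF) has no partner → padded with NULL.
- u (uid=5, branch=RF) has no partner → padded with NULL.
Total: 4 matched + 4 padded = 8 rows.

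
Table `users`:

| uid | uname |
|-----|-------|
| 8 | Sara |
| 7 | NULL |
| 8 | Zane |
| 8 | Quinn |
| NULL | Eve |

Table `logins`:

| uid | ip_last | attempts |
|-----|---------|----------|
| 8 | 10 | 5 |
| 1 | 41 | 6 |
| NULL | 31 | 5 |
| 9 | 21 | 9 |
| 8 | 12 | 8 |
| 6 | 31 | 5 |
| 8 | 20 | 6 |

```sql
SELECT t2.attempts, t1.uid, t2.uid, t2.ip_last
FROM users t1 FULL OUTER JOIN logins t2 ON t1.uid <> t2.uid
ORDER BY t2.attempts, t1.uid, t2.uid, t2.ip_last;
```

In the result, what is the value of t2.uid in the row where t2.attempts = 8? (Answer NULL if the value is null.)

8

FULL OUTER JOIN keeps every row from both sides; unmatched rows get NULL for the other side's columns.
Matching on t1.uid <> t2.uid. A NULL in a compared column never satisfies the condition.
- uid=8: 3 matching t2 row(s), so 3 row(s) emitted.
- uid=7: 6 matching t2 row(s), so 6 row(s) emitted.
- uid=8: 3 matching t2 row(s), so 3 row(s) emitted.
- uid=8: 3 matching t2 row(s), so 3 row(s) emitted.
- uid=NULL: no t2 row matches, row kept with t2 columns NULL.
- 1 t2 row(s) had no t1 match → kept, t1 columns NULL.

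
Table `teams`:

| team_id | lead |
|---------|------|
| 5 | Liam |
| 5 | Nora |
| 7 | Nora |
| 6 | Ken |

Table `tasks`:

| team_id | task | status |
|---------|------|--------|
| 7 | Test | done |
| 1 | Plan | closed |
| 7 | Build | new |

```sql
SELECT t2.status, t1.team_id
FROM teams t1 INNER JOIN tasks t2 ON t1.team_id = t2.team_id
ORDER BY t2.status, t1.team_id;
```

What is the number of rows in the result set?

INNER JOIN keeps only pairs where the ON condition holds.
Matching on t1.team_id = t2.team_id.
- t1 (team_id=5) has no partner → excluded.
- t1 (team_id=5) has no partner → excluded.
- t1 (team_id=7) pairs with 2 row(s) of t2.
- t1 (team_id=6) has no partner → excluded.
Total: 2 rows.

2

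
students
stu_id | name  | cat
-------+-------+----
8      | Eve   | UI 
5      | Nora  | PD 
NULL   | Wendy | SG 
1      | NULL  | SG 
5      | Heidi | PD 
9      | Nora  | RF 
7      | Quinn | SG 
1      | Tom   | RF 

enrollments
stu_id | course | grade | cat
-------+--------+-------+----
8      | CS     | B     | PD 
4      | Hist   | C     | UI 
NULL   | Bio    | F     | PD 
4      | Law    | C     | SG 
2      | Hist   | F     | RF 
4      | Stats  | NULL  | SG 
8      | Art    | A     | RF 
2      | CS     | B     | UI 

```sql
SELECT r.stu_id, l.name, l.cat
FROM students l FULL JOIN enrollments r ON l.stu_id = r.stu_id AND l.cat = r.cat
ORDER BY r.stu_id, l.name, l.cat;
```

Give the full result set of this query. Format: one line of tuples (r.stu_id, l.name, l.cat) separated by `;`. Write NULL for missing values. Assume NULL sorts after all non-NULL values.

FULL OUTER JOIN keeps every row from both sides; unmatched rows get NULL for the other side's columns.
Matching on l.stu_id = r.stu_id AND l.cat = r.cat. A NULL in a compared column never satisfies the condition.
- stu_id=8, cat=UI: no r row matches, row kept with r columns NULL.
- stu_id=5, cat=PD: no r row matches, row kept with r columns NULL.
- stu_id=NULL, cat=SG: no r row matches, row kept with r columns NULL.
- stu_id=1, cat=SG: no r row matches, row kept with r columns NULL.
- stu_id=5, cat=PD: no r row matches, row kept with r columns NULL.
- stu_id=9, cat=RF: no r row matches, row kept with r columns NULL.
- stu_id=7, cat=SG: no r row matches, row kept with r columns NULL.
- stu_id=1, cat=RF: no r row matches, row kept with r columns NULL.
- 8 row(s) from r found no l partner → padded with NULL.

(2, NULL, NULL); (2, NULL, NULL); (4, NULL, NULL); (4, NULL, NULL); (4, NULL, NULL); (8, NULL, NULL); (8, NULL, NULL); (NULL, Eve, UI); (NULL, Heidi, PD); (NULL, Nora, PD); (NULL, Nora, RF); (NULL, Quinn, SG); (NULL, Tom, RF); (NULL, Wendy, SG); (NULL, NULL, SG); (NULL, NULL, NULL)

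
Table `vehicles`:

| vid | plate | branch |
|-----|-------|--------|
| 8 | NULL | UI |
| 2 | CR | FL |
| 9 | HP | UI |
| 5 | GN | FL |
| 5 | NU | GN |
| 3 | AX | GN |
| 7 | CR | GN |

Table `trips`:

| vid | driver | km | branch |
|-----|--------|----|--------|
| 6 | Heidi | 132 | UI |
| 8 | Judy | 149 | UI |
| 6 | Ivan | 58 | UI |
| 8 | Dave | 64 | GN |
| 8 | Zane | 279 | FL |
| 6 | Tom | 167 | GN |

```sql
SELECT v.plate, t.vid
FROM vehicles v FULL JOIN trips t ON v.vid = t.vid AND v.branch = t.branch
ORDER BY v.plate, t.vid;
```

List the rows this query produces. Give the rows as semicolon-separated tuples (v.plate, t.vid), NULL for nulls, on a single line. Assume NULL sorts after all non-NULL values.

FULL OUTER JOIN keeps every row from both sides; unmatched rows get NULL for the other side's columns.
Matching on v.vid = t.vid AND v.branch = t.branch.
Matched pairs: 1; unmatched v rows kept: 6; unmatched t rows kept: 5.

(AX, NULL); (CR, NULL); (CR, NULL); (GN, NULL); (HP, NULL); (NU, NULL); (NULL, 6); (NULL, 6); (NULL, 6); (NULL, 8); (NULL, 8); (NULL, 8)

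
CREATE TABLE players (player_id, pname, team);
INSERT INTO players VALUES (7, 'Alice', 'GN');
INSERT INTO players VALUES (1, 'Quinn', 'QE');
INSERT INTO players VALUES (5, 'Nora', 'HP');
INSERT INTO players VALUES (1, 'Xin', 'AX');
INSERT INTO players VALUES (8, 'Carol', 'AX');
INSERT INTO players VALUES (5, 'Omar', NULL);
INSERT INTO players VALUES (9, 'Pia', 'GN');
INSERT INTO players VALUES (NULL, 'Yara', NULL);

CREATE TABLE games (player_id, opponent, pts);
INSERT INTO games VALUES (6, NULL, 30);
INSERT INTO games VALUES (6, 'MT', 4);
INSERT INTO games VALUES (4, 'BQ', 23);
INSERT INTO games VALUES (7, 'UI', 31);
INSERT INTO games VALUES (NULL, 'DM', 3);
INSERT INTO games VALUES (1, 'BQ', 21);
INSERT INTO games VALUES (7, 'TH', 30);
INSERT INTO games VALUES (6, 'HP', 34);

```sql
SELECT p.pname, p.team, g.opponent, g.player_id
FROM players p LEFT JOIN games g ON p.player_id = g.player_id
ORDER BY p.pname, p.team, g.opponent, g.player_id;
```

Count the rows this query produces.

9

LEFT JOIN keeps every row from `players`; unmatched rows get NULL for `games`'s columns.
Matching on p.player_id = g.player_id. A NULL in a compared column never satisfies the condition.
Matched pairs: 4; unmatched p rows kept: 5.
Total: 4 matched + 5 padded = 9 rows.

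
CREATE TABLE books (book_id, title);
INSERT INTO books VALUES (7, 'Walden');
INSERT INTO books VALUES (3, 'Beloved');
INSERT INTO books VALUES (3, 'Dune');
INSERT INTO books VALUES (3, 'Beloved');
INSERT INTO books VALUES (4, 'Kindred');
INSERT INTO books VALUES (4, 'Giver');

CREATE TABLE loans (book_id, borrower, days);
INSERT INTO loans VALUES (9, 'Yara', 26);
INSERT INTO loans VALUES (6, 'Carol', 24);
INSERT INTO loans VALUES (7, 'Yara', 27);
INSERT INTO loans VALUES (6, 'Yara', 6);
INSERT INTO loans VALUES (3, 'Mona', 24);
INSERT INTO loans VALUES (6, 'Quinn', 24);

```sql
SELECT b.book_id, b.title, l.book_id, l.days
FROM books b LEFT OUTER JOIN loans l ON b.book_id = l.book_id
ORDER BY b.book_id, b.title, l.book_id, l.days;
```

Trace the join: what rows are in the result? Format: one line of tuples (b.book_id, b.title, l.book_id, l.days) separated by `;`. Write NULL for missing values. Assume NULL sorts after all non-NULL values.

LEFT JOIN keeps every row from `books`; unmatched rows get NULL for `loans`'s columns.
Matching on b.book_id = l.book_id.
- b[0] book_id=7 → 1 match(es) in l → 1 row(s).
- b[1] book_id=3 → 1 match(es) in l → 1 row(s).
- b[2] book_id=3 → 1 match(es) in l → 1 row(s).
- b[3] book_id=3 → 1 match(es) in l → 1 row(s).
- b[4] book_id=4 → no match; kept with NULLs on the l side.
- b[5] book_id=4 → no match; kept with NULLs on the l side.
After projecting and ordering:
b.book_id | b.title | l.book_id | l.days
3 | Beloved | 3 | 24
3 | Beloved | 3 | 24
3 | Dune | 3 | 24
4 | Giver | NULL | NULL
4 | Kindred | NULL | NULL
7 | Walden | 7 | 27

(3, Beloved, 3, 24); (3, Beloved, 3, 24); (3, Dune, 3, 24); (4, Giver, NULL, NULL); (4, Kindred, NULL, NULL); (7, Walden, 7, 27)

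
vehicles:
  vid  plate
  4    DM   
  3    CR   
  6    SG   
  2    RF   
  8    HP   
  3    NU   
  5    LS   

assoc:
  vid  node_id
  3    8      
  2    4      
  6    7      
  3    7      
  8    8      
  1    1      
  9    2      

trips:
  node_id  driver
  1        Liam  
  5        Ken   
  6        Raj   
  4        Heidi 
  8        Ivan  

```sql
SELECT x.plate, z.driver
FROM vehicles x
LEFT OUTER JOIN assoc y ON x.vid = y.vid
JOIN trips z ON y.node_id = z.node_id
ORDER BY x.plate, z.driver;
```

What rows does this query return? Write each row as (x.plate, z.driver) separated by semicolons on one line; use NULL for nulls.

Step 1 — x LEFT JOIN y on vid → 9 row(s).
Then INNER JOIN `trips z` on node_id: keep only rows whose y.node_id appears in z.

(CR, Ivan); (HP, Ivan); (NU, Ivan); (RF, Heidi)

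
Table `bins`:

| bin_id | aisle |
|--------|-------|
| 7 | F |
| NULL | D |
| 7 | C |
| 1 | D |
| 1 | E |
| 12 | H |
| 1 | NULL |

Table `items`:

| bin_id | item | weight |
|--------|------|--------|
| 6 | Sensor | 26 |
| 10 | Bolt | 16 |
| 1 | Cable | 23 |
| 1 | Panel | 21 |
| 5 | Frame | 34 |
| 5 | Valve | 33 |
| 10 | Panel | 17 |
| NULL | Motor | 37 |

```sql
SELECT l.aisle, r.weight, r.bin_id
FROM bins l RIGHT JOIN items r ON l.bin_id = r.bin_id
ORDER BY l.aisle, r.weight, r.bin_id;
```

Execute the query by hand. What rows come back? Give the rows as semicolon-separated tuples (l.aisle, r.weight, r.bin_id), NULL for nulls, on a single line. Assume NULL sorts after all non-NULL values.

(D, 21, 1); (D, 23, 1); (E, 21, 1); (E, 23, 1); (NULL, 16, 10); (NULL, 17, 10); (NULL, 21, 1); (NULL, 23, 1); (NULL, 26, 6); (NULL, 33, 5); (NULL, 34, 5); (NULL, 37, NULL)

RIGHT JOIN keeps every row from `items`; unmatched rows get NULL for `bins`'s columns.
Matching on l.bin_id = r.bin_id. A NULL in a compared column never satisfies the condition.
- l row (bin_id=7): no match.
- l row (bin_id=NULL): no match.
- l row (bin_id=7): no match.
- l row (bin_id=1): matches 2 r row(s) → 2 output row(s).
- l row (bin_id=1): matches 2 r row(s) → 2 output row(s).
- l row (bin_id=12): no match.
- l row (bin_id=1): matches 2 r row(s) → 2 output row(s).
- plus 6 unmatched r row(s), each kept with NULL l columns.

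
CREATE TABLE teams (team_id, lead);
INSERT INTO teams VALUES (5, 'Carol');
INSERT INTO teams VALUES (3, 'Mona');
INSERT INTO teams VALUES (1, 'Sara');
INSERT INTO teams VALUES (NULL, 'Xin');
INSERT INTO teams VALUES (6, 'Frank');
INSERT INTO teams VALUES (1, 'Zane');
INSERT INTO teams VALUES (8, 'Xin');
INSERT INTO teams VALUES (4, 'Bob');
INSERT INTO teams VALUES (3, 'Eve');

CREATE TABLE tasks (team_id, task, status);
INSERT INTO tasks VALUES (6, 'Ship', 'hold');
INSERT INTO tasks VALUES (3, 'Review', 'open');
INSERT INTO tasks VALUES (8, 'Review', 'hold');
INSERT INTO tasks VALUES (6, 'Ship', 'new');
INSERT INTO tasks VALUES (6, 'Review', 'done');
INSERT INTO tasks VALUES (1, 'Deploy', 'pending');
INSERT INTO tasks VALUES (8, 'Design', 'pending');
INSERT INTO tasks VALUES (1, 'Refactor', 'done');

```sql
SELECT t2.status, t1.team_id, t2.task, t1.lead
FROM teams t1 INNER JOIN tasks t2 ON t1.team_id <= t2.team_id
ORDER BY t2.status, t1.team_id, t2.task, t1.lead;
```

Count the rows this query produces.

45

INNER JOIN keeps only pairs where the ON condition holds.
Matching on t1.team_id <= t2.team_id. A NULL in a compared column never satisfies the condition.
- t1 (team_id=5) pairs with 5 row(s) of t2.
- t1 (team_id=3) pairs with 6 row(s) of t2.
- t1 (team_id=1) pairs with 8 row(s) of t2.
- t1 (team_id=NULL) has no partner → excluded.
- t1 (team_id=6) pairs with 5 row(s) of t2.
- t1 (team_id=1) pairs with 8 row(s) of t2.
- t1 (team_id=8) pairs with 2 row(s) of t2.
- t1 (team_id=4) pairs with 5 row(s) of t2.
- t1 (team_id=3) pairs with 6 row(s) of t2.
Total: 45 rows.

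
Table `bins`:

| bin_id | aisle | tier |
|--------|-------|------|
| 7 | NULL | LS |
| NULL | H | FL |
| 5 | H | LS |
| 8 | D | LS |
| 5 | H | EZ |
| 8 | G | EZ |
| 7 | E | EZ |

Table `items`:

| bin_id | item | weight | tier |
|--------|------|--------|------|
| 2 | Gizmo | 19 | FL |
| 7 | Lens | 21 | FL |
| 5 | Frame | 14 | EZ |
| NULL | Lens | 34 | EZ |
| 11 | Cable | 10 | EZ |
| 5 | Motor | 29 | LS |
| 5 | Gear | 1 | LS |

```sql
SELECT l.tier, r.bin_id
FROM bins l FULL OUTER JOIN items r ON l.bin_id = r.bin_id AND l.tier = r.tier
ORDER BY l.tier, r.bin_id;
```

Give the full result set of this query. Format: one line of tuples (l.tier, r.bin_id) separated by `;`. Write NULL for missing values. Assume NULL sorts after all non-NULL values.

FULL OUTER JOIN keeps every row from both sides; unmatched rows get NULL for the other side's columns.
Matching on l.bin_id = r.bin_id AND l.tier = r.tier. A NULL in a compared column never satisfies the condition.
Matched pairs: 3; unmatched l rows kept: 5; unmatched r rows kept: 4.

(EZ, 5); (EZ, NULL); (EZ, NULL); (FL, NULL); (LS, 5); (LS, 5); (LS, NULL); (LS, NULL); (NULL, 2); (NULL, 7); (NULL, 11); (NULL, NULL)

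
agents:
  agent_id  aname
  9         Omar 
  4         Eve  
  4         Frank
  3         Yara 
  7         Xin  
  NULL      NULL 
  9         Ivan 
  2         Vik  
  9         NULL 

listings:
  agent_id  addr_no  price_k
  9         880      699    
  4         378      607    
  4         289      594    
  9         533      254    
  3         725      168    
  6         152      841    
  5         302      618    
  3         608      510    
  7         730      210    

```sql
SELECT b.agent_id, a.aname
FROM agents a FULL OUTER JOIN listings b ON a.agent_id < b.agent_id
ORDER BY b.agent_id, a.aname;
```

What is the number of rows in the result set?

32

FULL OUTER JOIN keeps every row from both sides; unmatched rows get NULL for the other side's columns.
Matching on a.agent_id < b.agent_id. A NULL in a compared column never satisfies the condition.
- agent_id=9: no b row matches, row kept with b columns NULL.
- agent_id=4: 5 matching b row(s), so 5 row(s) emitted.
- agent_id=4: 5 matching b row(s), so 5 row(s) emitted.
- agent_id=3: 7 matching b row(s), so 7 row(s) emitted.
- agent_id=7: 2 matching b row(s), so 2 row(s) emitted.
- agent_id=NULL: no b row matches, row kept with b columns NULL.
- agent_id=9: no b row matches, row kept with b columns NULL.
- agent_id=2: 9 matching b row(s), so 9 row(s) emitted.
- agent_id=9: no b row matches, row kept with b columns NULL.
Total: 28 matched + 4 padded = 32 rows.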